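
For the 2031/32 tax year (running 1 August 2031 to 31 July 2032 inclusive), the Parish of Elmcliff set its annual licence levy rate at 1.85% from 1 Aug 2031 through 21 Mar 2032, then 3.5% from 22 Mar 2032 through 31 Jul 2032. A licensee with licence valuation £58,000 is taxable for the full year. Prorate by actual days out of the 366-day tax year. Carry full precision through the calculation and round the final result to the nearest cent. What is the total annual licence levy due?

1 Aug 2031 – 21 Mar 2032: 234 days at 1.85% → £58,000 × 1.85% × 234/366 = £686.0164
22 Mar – 31 Jul 2032: 132 days at 3.5% → £58,000 × 3.5% × 132/366 = £732.1311
Total = £1,418.1475

£1,418.15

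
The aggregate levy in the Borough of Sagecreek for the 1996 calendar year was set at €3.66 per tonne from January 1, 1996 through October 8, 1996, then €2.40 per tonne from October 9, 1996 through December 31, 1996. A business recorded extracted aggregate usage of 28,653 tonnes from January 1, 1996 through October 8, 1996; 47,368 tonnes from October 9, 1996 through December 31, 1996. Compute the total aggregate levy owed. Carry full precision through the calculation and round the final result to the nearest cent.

€218,553.18

January 1 – October 8, 1996: 28,653 tonnes at €3.66/tonne → €104,869.98
October 9 – December 31, 1996: 47,368 tonnes at €2.40/tonne → €113,683.20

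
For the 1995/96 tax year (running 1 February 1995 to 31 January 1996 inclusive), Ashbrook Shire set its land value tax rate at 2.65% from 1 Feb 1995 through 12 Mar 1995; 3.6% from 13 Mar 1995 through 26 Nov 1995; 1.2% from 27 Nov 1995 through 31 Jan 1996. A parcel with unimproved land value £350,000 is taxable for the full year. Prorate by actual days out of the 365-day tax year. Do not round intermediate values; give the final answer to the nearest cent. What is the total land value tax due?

1 Feb – 12 Mar 1995: 40 days at 2.65% → £350,000 × 2.65% × 40/365 = £1,016.4384
13 Mar – 26 Nov 1995: 259 days at 3.6% → £350,000 × 3.6% × 259/365 = £8,940.8219
27 Nov 1995 – 31 Jan 1996: 66 days at 1.2% → £350,000 × 1.2% × 66/365 = £759.4521
Total = £10,716.7123

£10,716.71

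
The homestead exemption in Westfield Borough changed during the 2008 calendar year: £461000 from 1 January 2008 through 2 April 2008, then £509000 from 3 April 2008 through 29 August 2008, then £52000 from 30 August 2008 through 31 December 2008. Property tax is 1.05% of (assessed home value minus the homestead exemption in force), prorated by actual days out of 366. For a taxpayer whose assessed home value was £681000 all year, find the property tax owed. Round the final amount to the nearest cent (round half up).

1 January – 2 April 2008: 93 days, exemption £461000 → (£681000 − £461000) × 1.05% × 93/366 = £586.9672
3 April – 29 August 2008: 149 days, exemption £509000 → (£681000 − £509000) × 1.05% × 149/366 = £735.2295
30 August – 31 December 2008: 124 days, exemption £52000 → (£681000 − £52000) × 1.05% × 124/366 = £2237.5902
Total = £3559.7869

£3559.79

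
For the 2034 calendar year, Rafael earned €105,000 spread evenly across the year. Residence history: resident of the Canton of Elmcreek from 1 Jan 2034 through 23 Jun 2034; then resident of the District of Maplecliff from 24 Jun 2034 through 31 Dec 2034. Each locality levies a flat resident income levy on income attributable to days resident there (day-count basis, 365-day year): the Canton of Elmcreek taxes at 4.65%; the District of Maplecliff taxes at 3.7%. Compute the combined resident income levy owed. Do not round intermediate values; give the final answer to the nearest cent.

€4,360.52

The Canton of Elmcreek, 1 Jan – 23 Jun 2034: 174 days → €105,000 × 4.65% × 174/365 = €2,327.5479
The District of Maplecliff, 24 Jun – 31 Dec 2034: 191 days → €105,000 × 3.7% × 191/365 = €2,032.9726
Total = €4,360.5205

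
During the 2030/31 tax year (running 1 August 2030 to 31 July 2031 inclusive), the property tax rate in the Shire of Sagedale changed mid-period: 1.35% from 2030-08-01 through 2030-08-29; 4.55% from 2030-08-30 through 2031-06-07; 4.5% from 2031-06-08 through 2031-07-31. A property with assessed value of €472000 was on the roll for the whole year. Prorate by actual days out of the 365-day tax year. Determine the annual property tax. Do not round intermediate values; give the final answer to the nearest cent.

2030-08-01 to 2030-08-29: 29 days at 1.35% → €472000 × 1.35% × 29/365 = €506.2685
2030-08-30 to 2031-06-07: 282 days at 4.55% → €472000 × 4.55% × 282/365 = €16592.4164
2031-06-08 to 2031-07-31: 54 days at 4.5% → €472000 × 4.5% × 54/365 = €3142.3562
Total = €20241.0411

€20241.04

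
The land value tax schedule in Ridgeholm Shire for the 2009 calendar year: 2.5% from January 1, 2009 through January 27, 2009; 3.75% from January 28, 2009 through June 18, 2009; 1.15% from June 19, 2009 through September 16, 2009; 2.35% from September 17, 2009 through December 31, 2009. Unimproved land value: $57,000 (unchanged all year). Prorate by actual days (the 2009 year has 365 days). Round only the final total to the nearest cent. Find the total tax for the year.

January 1 – January 27, 2009: 27 days at 2.5% → $57,000 × 2.5% × 27/365 = $105.4110
January 28 – June 18, 2009: 142 days at 3.75% → $57,000 × 3.75% × 142/365 = $831.5753
June 19 – September 16, 2009: 90 days at 1.15% → $57,000 × 1.15% × 90/365 = $161.6301
September 17 – December 31, 2009: 106 days at 2.35% → $57,000 × 2.35% × 106/365 = $389.0055
Total = $1,487.6219

$1,487.62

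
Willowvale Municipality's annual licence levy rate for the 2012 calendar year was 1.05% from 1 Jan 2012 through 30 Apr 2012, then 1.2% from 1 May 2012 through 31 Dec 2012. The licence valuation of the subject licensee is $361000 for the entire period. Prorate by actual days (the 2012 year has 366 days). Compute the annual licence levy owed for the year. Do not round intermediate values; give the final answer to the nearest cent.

1 Jan – 30 Apr 2012: 121 days at 1.05% → $361000 × 1.05% × 121/366 = $1253.1434
1 May – 31 Dec 2012: 245 days at 1.2% → $361000 × 1.2% × 245/366 = $2899.8361
Total = $4152.9795

$4152.98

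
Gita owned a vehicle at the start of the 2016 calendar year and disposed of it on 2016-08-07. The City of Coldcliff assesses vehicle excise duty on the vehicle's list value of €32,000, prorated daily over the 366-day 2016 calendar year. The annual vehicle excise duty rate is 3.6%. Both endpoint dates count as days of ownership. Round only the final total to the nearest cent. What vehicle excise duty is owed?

€692.46

Days held (2016-01-01 to 2016-08-07): 220 out of 366
Tax = €32,000 × 3.6% × 220/366 = €692.4590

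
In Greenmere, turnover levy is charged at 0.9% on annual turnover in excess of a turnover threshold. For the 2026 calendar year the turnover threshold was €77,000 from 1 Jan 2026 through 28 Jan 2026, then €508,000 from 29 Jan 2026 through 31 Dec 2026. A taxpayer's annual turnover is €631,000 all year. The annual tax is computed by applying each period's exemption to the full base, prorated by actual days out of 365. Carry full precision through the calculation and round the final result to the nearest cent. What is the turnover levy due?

€1,404.57

1 Jan – 28 Jan 2026: 28 days, exemption €77,000 → (€631,000 − €77,000) × 0.9% × 28/365 = €382.4877
29 Jan – 31 Dec 2026: 337 days, exemption €508,000 → (€631,000 − €508,000) × 0.9% × 337/365 = €1,022.0795
Total = €1,404.5671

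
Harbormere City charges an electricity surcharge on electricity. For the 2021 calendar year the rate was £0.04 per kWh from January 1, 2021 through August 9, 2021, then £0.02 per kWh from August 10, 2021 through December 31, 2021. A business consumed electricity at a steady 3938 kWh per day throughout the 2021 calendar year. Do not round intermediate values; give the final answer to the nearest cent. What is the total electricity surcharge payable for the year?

January 1 – August 9, 2021: 221 days × 3938 kWh/day = 870,298 kWh at £0.04/kWh → £34,811.92
August 10 – December 31, 2021: 144 days × 3938 kWh/day = 567,072 kWh at £0.02/kWh → £11,341.44

£46,153.36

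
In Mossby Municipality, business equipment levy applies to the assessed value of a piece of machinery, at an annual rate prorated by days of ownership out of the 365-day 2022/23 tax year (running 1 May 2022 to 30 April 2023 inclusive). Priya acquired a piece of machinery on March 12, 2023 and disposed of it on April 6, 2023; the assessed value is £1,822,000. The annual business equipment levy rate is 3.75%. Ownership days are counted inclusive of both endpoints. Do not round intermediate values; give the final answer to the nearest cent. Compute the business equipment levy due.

£4,866.99

Days held (March 12 – April 6, 2023): 26 out of 365
Tax = £1,822,000 × 3.75% × 26/365 = £4,866.9863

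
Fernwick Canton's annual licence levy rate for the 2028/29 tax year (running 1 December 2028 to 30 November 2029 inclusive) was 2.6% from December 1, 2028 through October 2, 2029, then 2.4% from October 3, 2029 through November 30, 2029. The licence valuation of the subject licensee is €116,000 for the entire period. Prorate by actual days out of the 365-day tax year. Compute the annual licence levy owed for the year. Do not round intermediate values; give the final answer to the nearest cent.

€2,978.50

December 1, 2028 – October 2, 2029: 306 days at 2.6% → €116,000 × 2.6% × 306/365 = €2,528.4822
October 3 – November 30, 2029: 59 days at 2.4% → €116,000 × 2.4% × 59/365 = €450.0164
Total = €2,978.4986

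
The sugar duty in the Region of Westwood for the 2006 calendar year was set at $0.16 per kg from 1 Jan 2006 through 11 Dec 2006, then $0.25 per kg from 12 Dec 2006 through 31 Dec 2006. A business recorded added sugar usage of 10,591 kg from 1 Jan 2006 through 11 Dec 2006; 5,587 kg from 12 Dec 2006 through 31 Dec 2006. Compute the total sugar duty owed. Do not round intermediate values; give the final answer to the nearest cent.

$3,091.31

1 Jan – 11 Dec 2006: 10,591 kg at $0.16/kg → $1,694.56
12 Dec – 31 Dec 2006: 5,587 kg at $0.25/kg → $1,396.75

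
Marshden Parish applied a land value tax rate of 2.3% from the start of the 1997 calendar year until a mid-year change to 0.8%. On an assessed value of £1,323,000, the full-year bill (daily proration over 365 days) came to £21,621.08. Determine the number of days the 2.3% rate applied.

Let d = days at the first rate; then 365 − d days at the second rate.
£1,323,000 × [2.3%·d + 0.8%·(365−d)] / 365 = £21,621.08
Solving gives d = 203, so the new rate took effect on 23 Jul 1997.

203 days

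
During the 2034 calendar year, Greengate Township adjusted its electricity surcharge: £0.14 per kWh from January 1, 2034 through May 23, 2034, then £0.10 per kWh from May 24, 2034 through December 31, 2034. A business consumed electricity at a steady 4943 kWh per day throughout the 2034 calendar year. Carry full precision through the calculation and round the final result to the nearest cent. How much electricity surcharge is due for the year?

£208,693.46

January 1 – May 23, 2034: 143 days × 4943 kWh/day = 706,849 kWh at £0.14/kWh → £98,958.86
May 24 – December 31, 2034: 222 days × 4943 kWh/day = 1,097,346 kWh at £0.10/kWh → £109,734.60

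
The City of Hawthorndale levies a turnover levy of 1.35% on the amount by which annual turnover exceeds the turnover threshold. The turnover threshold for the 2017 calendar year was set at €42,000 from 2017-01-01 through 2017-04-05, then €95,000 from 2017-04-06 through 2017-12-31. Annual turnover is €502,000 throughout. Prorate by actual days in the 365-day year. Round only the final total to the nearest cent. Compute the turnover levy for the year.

2017-01-01 to 2017-04-05: 95 days, exemption €42,000 → (€502,000 − €42,000) × 1.35% × 95/365 = €1,616.3014
2017-04-06 to 2017-12-31: 270 days, exemption €95,000 → (€502,000 − €95,000) × 1.35% × 270/365 = €4,064.4247
Total = €5,680.7260

€5,680.73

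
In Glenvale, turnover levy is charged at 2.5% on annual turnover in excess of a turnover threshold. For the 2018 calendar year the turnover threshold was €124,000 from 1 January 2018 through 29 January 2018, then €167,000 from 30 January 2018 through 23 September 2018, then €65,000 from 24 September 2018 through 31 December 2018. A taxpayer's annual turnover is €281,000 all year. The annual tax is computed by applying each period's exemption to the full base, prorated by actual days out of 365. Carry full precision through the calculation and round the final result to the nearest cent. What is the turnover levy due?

1 January – 29 January 2018: 29 days, exemption €124,000 → (€281,000 − €124,000) × 2.5% × 29/365 = €311.8493
30 January – 23 September 2018: 237 days, exemption €167,000 → (€281,000 − €167,000) × 2.5% × 237/365 = €1,850.5479
24 September – 31 December 2018: 99 days, exemption €65,000 → (€281,000 − €65,000) × 2.5% × 99/365 = €1,464.6575
Total = €3,627.0548

€3,627.05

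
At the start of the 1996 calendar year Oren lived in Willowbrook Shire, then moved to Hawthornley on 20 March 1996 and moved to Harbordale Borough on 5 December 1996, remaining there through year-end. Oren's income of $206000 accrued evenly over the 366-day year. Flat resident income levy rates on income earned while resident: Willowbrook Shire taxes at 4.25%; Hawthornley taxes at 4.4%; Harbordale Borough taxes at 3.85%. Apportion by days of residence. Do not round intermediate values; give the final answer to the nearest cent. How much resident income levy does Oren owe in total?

$8913.72

Willowbrook Shire, 1 January – 19 March 1996: 79 days → $206000 × 4.25% × 79/366 = $1889.7404
Hawthornley, 20 March – 4 December 1996: 260 days → $206000 × 4.4% × 260/366 = $6438.9071
Harbordale Borough, 5 December – 31 December 1996: 27 days → $206000 × 3.85% × 27/366 = $585.0738
Total = $8913.7213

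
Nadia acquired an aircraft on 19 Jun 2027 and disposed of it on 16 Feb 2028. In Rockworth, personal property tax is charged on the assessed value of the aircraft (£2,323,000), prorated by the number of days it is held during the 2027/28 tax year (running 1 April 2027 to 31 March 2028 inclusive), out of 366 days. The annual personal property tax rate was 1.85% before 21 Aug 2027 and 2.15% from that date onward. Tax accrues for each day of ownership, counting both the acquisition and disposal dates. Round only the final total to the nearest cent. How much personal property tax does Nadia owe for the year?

19 Jun – 20 Aug 2027: 63 days at 1.85% → £2,323,000 × 1.85% × 63/366 = £7,397.4221
21 Aug 2027 – 16 Feb 2028: 180 days at 2.15% → £2,323,000 × 2.15% × 180/366 = £24,562.8689
Total = £31,960.2910

£31,960.29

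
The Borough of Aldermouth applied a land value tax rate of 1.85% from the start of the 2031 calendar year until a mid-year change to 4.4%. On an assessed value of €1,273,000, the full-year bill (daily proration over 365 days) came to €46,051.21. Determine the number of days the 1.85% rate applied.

112 days

Let d = days at the first rate; then 365 − d days at the second rate.
€1,273,000 × [1.85%·d + 4.4%·(365−d)] / 365 = €46,051.21
Solving gives d = 112, so the new rate took effect on April 23, 2031.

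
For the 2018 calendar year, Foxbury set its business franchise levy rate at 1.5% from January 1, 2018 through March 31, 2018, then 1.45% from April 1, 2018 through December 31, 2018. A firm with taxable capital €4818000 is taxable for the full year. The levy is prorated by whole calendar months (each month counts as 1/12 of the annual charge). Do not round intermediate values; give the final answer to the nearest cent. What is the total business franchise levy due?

€70463.25

January 1 – March 31, 2018: 3 months at 1.5% → €4818000 × 1.5% × 3/12 = €18067.5000
April 1 – December 31, 2018: 9 months at 1.45% → €4818000 × 1.45% × 9/12 = €52395.7500
Total = €70463.2500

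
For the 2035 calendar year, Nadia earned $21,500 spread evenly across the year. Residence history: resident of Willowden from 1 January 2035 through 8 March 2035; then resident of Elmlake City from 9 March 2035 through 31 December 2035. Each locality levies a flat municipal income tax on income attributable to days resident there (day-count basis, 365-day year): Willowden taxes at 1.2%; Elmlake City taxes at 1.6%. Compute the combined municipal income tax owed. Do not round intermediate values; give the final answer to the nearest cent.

$328.21

Willowden, 1 January – 8 March 2035: 67 days → $21,500 × 1.2% × 67/365 = $47.3589
Elmlake City, 9 March – 31 December 2035: 298 days → $21,500 × 1.6% × 298/365 = $280.8548
Total = $328.2137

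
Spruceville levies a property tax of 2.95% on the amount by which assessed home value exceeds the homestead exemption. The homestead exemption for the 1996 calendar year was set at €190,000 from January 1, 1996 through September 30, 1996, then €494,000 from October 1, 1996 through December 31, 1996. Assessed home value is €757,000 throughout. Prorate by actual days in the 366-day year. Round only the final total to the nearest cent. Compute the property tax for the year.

January 1 – September 30, 1996: 274 days, exemption €190,000 → (€757,000 − €190,000) × 2.95% × 274/366 = €12,522.0246
October 1 – December 31, 1996: 92 days, exemption €494,000 → (€757,000 − €494,000) × 2.95% × 92/366 = €1,950.2240
Total = €14,472.2486

€14,472.25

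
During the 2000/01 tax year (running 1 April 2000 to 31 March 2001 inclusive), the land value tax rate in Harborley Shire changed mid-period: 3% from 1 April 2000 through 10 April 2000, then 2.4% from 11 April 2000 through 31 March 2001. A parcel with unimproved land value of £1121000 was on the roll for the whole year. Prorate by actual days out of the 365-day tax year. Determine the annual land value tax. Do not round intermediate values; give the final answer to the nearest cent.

£27088.27

1 April – 10 April 2000: 10 days at 3% → £1121000 × 3% × 10/365 = £921.3699
11 April 2000 – 31 March 2001: 355 days at 2.4% → £1121000 × 2.4% × 355/365 = £26166.9041
Total = £27088.2740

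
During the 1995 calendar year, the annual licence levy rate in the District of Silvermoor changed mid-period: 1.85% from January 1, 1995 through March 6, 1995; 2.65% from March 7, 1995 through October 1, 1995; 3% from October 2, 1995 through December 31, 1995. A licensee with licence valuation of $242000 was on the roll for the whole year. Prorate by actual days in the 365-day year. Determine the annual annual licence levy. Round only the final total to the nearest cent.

January 1 – March 6, 1995: 65 days at 1.85% → $242000 × 1.85% × 65/365 = $797.2740
March 7 – October 1, 1995: 209 days at 2.65% → $242000 × 2.65% × 209/365 = $3672.1014
October 2 – December 31, 1995: 91 days at 3% → $242000 × 3% × 91/365 = $1810.0274
Total = $6279.4027

$6279.40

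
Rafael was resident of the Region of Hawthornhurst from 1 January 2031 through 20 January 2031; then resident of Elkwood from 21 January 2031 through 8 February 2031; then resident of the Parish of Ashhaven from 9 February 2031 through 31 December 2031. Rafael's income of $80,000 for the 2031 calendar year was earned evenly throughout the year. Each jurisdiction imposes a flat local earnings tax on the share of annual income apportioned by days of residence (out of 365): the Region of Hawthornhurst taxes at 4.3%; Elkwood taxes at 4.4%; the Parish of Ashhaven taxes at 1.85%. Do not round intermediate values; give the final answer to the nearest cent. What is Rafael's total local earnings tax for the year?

$1,693.59

The Region of Hawthornhurst, 1 January – 20 January 2031: 20 days → $80,000 × 4.3% × 20/365 = $188.4932
Elkwood, 21 January – 8 February 2031: 19 days → $80,000 × 4.4% × 19/365 = $183.2329
The Parish of Ashhaven, 9 February – 31 December 2031: 326 days → $80,000 × 1.85% × 326/365 = $1,321.8630
Total = $1,693.5890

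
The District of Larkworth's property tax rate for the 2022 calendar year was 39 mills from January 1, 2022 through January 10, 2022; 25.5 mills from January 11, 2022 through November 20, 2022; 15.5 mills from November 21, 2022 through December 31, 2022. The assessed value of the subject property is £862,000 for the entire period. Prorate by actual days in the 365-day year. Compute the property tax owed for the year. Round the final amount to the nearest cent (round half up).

£21,331.55

January 1 – January 10, 2022: 10 days at 39 mills → £862,000 × 3.9% × 10/365 = £921.0411
January 11 – November 20, 2022: 314 days at 25.5 mills → £862,000 × 2.55% × 314/365 = £18,909.6822
November 21 – December 31, 2022: 41 days at 15.5 mills → £862,000 × 1.55% × 41/365 = £1,500.8247
Total = £21,331.5479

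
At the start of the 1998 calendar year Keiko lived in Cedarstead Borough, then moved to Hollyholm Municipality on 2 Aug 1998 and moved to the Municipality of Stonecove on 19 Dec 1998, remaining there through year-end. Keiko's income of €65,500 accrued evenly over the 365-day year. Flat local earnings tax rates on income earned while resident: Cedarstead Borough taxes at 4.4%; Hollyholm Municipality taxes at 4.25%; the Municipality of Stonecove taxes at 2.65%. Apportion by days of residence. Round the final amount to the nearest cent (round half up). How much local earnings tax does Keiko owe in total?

€2,803.76

Cedarstead Borough, 1 Jan – 1 Aug 1998: 213 days → €65,500 × 4.4% × 213/365 = €1,681.8247
Hollyholm Municipality, 2 Aug – 18 Dec 1998: 139 days → €65,500 × 4.25% × 139/365 = €1,060.1130
The Municipality of Stonecove, 19 Dec – 31 Dec 1998: 13 days → €65,500 × 2.65% × 13/365 = €61.8212
Total = €2,803.7589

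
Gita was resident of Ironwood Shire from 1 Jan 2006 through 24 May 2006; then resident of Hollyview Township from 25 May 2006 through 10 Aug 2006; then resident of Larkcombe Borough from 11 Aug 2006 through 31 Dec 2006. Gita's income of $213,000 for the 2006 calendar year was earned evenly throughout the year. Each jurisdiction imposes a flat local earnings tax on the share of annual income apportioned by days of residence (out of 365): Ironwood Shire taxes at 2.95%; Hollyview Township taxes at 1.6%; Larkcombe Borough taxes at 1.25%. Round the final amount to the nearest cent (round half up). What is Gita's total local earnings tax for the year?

Ironwood Shire, 1 Jan – 24 May 2006: 144 days → $213,000 × 2.95% × 144/365 = $2,478.9699
Hollyview Township, 25 May – 10 Aug 2006: 78 days → $213,000 × 1.6% × 78/365 = $728.2849
Larkcombe Borough, 11 Aug – 31 Dec 2006: 143 days → $213,000 × 1.25% × 143/365 = $1,043.1164
Total = $4,250.3712

$4,250.37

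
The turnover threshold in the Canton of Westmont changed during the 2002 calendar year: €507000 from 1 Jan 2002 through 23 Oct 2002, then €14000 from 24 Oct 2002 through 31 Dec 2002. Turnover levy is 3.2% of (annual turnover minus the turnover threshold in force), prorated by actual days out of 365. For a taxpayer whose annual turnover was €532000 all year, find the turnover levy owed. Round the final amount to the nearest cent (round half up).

1 Jan – 23 Oct 2002: 296 days, exemption €507000 → (€532000 − €507000) × 3.2% × 296/365 = €648.7671
24 Oct – 31 Dec 2002: 69 days, exemption €14000 → (€532000 − €14000) × 3.2% × 69/365 = €3133.5452
Total = €3782.3123

€3782.31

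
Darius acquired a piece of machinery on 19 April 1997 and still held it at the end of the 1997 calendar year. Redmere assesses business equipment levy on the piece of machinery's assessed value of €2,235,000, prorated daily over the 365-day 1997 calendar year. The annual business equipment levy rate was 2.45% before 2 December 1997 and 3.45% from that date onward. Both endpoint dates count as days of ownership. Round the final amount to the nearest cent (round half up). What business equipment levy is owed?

19 April – 1 December 1997: 227 days at 2.45% → €2,235,000 × 2.45% × 227/365 = €34,054.6644
2 December – 31 December 1997: 30 days at 3.45% → €2,235,000 × 3.45% × 30/365 = €6,337.6027
Total = €40,392.2671

€40,392.27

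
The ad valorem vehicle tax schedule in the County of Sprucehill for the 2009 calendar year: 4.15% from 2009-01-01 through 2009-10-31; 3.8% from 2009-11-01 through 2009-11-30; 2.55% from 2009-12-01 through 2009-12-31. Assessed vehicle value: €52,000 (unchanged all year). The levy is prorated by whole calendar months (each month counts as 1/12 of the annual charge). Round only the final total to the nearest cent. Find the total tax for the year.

2009-01-01 to 2009-10-31: 10 months at 4.15% → €52,000 × 4.15% × 10/12 = €1,798.3333
2009-11-01 to 2009-11-30: 1 month at 3.8% → €52,000 × 3.8% × 1/12 = €164.6667
2009-12-01 to 2009-12-31: 1 month at 2.55% → €52,000 × 2.55% × 1/12 = €110.5000
Total = €2,073.5000

€2,073.50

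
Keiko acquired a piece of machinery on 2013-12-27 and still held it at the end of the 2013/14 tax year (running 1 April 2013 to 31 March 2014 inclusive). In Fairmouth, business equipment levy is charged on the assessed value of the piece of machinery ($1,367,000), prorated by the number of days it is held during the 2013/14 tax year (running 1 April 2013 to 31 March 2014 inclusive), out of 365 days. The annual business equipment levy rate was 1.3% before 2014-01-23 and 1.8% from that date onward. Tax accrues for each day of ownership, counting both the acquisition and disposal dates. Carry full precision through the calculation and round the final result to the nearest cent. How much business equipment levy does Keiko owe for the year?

$5,898.70

2013-12-27 to 2014-01-22: 27 days at 1.3% → $1,367,000 × 1.3% × 27/365 = $1,314.5671
2014-01-23 to 2014-03-31: 68 days at 1.8% → $1,367,000 × 1.8% × 68/365 = $4,584.1315
Total = $5,898.6986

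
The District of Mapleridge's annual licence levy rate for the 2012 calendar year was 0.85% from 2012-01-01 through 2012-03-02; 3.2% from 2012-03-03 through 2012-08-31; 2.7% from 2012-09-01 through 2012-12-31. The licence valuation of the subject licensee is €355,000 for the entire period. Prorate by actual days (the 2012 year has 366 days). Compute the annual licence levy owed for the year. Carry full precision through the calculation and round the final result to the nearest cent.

2012-01-01 to 2012-03-02: 62 days at 0.85% → €355,000 × 0.85% × 62/366 = €511.1612
2012-03-03 to 2012-08-31: 182 days at 3.2% → €355,000 × 3.2% × 182/366 = €5,648.9617
2012-09-01 to 2012-12-31: 122 days at 2.7% → €355,000 × 2.7% × 122/366 = €3,195.0000
Total = €9,355.1230

€9,355.12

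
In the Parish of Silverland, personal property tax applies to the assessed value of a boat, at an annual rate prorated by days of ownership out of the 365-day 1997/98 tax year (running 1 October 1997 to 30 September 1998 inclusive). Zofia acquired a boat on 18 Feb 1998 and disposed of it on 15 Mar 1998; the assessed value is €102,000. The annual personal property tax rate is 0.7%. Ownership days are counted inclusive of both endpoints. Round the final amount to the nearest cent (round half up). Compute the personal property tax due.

Days held (18 Feb – 15 Mar 1998): 26 out of 365
Tax = €102,000 × 0.7% × 26/365 = €50.8603

€50.86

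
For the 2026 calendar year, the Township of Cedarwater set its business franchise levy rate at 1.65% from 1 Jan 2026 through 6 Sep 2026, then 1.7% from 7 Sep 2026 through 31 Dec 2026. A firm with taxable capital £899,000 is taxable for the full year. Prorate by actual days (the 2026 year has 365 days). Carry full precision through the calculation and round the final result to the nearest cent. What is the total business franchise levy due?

£14,976.35

1 Jan – 6 Sep 2026: 249 days at 1.65% → £899,000 × 1.65% × 249/365 = £10,119.2918
7 Sep – 31 Dec 2026: 116 days at 1.7% → £899,000 × 1.7% × 116/365 = £4,857.0630
Total = £14,976.3548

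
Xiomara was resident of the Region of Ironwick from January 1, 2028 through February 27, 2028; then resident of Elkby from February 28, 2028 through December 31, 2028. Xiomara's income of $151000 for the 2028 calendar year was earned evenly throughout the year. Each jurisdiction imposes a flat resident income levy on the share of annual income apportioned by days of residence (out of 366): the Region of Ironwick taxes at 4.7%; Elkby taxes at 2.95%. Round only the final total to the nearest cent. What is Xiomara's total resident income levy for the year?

The Region of Ironwick, January 1 – February 27, 2028: 58 days → $151000 × 4.7% × 58/366 = $1124.6612
Elkby, February 28 – December 31, 2028: 308 days → $151000 × 2.95% × 308/366 = $3748.5956
Total = $4873.2568

$4873.26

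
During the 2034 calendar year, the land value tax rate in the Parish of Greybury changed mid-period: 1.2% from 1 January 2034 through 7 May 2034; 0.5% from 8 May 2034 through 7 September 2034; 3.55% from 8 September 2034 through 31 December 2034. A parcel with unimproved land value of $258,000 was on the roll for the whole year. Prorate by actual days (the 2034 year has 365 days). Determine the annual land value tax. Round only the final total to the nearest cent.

1 January – 7 May 2034: 127 days at 1.2% → $258,000 × 1.2% × 127/365 = $1,077.2384
8 May – 7 September 2034: 123 days at 0.5% → $258,000 × 0.5% × 123/365 = $434.7123
8 September – 31 December 2034: 115 days at 3.55% → $258,000 × 3.55% × 115/365 = $2,885.7123
Total = $4,397.6630

$4,397.66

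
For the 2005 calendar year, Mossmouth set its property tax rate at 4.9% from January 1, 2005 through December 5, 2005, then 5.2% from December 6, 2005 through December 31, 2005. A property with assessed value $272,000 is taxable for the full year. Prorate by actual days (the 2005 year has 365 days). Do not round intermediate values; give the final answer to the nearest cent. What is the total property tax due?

$13,386.13

January 1 – December 5, 2005: 339 days at 4.9% → $272,000 × 4.9% × 339/365 = $12,378.6082
December 6 – December 31, 2005: 26 days at 5.2% → $272,000 × 5.2% × 26/365 = $1,007.5178
Total = $13,386.1260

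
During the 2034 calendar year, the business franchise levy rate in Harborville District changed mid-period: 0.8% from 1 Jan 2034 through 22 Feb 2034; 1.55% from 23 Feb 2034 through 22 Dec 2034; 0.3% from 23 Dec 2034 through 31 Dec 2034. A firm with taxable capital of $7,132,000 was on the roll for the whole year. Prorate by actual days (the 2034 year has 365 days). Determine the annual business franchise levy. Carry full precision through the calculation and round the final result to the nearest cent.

$100,580.74

1 Jan – 22 Feb 2034: 53 days at 0.8% → $7,132,000 × 0.8% × 53/365 = $8,284.8438
23 Feb – 22 Dec 2034: 303 days at 1.55% → $7,132,000 × 1.55% × 303/365 = $91,768.3233
23 Dec – 31 Dec 2034: 9 days at 0.3% → $7,132,000 × 0.3% × 9/365 = $527.5726
Total = $100,580.7397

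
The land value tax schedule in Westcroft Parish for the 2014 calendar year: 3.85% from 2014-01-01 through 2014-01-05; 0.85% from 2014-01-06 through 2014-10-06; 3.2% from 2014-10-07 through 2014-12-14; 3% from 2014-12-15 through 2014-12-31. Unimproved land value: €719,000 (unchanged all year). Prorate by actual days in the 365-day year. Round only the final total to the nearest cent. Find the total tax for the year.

2014-01-01 to 2014-01-05: 5 days at 3.85% → €719,000 × 3.85% × 5/365 = €379.1986
2014-01-06 to 2014-10-06: 274 days at 0.85% → €719,000 × 0.85% × 274/365 = €4,587.8110
2014-10-07 to 2014-12-14: 69 days at 3.2% → €719,000 × 3.2% × 69/365 = €4,349.4575
2014-12-15 to 2014-12-31: 17 days at 3% → €719,000 × 3% × 17/365 = €1,004.6301
Total = €10,321.0973

€10,321.10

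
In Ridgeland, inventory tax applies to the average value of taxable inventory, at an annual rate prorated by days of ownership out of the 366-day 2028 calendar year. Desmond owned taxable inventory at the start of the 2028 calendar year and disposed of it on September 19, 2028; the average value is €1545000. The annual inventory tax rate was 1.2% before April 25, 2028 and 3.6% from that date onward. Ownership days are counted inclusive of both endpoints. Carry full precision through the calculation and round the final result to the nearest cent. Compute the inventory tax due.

January 1 – April 24, 2028: 115 days at 1.2% → €1545000 × 1.2% × 115/366 = €5825.4098
April 25 – September 19, 2028: 148 days at 3.6% → €1545000 × 3.6% × 148/366 = €22491.1475
Total = €28316.5574

€28316.56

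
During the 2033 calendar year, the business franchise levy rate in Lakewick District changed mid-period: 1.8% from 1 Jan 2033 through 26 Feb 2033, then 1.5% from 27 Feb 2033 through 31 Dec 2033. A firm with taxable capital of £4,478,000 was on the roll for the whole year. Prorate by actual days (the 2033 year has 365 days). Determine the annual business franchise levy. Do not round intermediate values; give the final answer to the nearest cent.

£69,267.91

1 Jan – 26 Feb 2033: 57 days at 1.8% → £4,478,000 × 1.8% × 57/365 = £12,587.4740
27 Feb – 31 Dec 2033: 308 days at 1.5% → £4,478,000 × 1.5% × 308/365 = £56,680.4384
Total = £69,267.9123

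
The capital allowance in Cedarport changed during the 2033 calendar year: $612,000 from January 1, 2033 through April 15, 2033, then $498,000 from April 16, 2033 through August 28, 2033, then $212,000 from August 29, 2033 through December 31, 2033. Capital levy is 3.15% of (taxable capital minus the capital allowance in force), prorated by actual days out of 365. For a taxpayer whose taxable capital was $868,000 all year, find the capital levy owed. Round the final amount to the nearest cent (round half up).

January 1 – April 15, 2033: 105 days, exemption $612,000 → ($868,000 − $612,000) × 3.15% × 105/365 = $2,319.7808
April 16 – August 28, 2033: 135 days, exemption $498,000 → ($868,000 − $498,000) × 3.15% × 135/365 = $4,310.7534
August 29 – December 31, 2033: 125 days, exemption $212,000 → ($868,000 − $212,000) × 3.15% × 125/365 = $7,076.7123
Total = $13,707.2466

$13,707.25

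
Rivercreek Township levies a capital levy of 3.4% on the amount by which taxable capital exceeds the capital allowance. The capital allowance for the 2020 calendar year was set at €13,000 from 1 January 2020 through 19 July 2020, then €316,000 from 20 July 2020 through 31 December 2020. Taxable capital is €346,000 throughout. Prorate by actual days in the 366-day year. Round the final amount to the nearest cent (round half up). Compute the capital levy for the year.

€6,677.66

1 January – 19 July 2020: 201 days, exemption €13,000 → (€346,000 − €13,000) × 3.4% × 201/366 = €6,217.8197
20 July – 31 December 2020: 165 days, exemption €316,000 → (€346,000 − €316,000) × 3.4% × 165/366 = €459.8361
Total = €6,677.6557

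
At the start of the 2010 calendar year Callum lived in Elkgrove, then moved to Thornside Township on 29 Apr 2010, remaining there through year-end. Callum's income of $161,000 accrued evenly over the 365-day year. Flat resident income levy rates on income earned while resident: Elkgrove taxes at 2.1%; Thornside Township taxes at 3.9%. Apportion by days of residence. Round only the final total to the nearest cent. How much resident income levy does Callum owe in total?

Elkgrove, 1 Jan – 28 Apr 2010: 118 days → $161,000 × 2.1% × 118/365 = $1,093.0356
Thornside Township, 29 Apr – 31 Dec 2010: 247 days → $161,000 × 3.9% × 247/365 = $4,249.0767
Total = $5,342.1123

$5,342.11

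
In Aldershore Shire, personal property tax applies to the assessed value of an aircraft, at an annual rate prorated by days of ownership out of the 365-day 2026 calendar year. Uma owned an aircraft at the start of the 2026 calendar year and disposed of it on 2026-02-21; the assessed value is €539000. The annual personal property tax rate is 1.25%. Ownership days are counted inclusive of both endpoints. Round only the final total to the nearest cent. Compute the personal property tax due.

€959.86

Days held (2026-01-01 to 2026-02-21): 52 out of 365
Tax = €539000 × 1.25% × 52/365 = €959.8630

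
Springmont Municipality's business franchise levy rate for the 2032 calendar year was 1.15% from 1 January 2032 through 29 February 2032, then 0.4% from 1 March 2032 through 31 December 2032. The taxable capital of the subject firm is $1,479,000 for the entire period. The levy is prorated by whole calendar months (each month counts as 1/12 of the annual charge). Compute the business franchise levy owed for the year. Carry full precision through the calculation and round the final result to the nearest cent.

$7,764.75

1 January – 29 February 2032: 2 months at 1.15% → $1,479,000 × 1.15% × 2/12 = $2,834.7500
1 March – 31 December 2032: 10 months at 0.4% → $1,479,000 × 0.4% × 10/12 = $4,930.0000
Total = $7,764.7500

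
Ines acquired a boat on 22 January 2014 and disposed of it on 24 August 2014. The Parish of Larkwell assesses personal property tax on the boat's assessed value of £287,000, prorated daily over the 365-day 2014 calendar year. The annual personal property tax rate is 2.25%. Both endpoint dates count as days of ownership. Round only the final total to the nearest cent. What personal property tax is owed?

£3,803.73

Days held (22 January – 24 August 2014): 215 out of 365
Tax = £287,000 × 2.25% × 215/365 = £3,803.7329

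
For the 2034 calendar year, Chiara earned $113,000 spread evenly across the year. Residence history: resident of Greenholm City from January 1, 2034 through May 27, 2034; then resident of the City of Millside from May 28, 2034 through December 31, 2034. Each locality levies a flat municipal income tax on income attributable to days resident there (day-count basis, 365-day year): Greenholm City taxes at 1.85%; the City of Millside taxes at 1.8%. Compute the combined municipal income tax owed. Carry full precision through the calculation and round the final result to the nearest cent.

$2,056.75

Greenholm City, January 1 – May 27, 2034: 147 days → $113,000 × 1.85% × 147/365 = $841.9274
The City of Millside, May 28 – December 31, 2034: 218 days → $113,000 × 1.8% × 218/365 = $1,214.8274
Total = $2,056.7548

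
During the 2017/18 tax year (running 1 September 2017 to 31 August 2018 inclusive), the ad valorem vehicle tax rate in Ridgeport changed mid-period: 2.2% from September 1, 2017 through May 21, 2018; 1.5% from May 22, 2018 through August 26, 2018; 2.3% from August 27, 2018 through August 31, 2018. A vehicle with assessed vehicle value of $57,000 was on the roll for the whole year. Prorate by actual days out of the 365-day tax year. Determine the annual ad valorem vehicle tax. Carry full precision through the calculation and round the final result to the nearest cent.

September 1, 2017 – May 21, 2018: 263 days at 2.2% → $57,000 × 2.2% × 263/365 = $903.5671
May 22 – August 26, 2018: 97 days at 1.5% → $57,000 × 1.5% × 97/365 = $227.2192
August 27 – August 31, 2018: 5 days at 2.3% → $57,000 × 2.3% × 5/365 = $17.9589
Total = $1,148.7452

$1,148.75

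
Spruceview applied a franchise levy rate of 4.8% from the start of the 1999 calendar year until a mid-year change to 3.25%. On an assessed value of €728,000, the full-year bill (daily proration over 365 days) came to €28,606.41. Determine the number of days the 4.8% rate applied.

160 days

Let d = days at the first rate; then 365 − d days at the second rate.
€728,000 × [4.8%·d + 3.25%·(365−d)] / 365 = €28,606.41
Solving gives d = 160, so the new rate took effect on 10 June 1999.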